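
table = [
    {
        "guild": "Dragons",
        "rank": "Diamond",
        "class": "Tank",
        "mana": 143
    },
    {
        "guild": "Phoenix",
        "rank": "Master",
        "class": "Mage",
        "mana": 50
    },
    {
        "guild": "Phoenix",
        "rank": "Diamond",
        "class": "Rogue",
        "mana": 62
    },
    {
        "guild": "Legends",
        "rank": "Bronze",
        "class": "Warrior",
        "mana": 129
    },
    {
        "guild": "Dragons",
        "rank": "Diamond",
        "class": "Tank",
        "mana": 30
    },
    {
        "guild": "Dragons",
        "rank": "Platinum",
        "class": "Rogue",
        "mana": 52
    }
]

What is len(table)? 6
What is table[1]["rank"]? "Master"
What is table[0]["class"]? "Tank"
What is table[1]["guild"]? "Phoenix"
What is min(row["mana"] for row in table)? 30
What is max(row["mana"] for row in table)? 143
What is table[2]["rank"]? "Diamond"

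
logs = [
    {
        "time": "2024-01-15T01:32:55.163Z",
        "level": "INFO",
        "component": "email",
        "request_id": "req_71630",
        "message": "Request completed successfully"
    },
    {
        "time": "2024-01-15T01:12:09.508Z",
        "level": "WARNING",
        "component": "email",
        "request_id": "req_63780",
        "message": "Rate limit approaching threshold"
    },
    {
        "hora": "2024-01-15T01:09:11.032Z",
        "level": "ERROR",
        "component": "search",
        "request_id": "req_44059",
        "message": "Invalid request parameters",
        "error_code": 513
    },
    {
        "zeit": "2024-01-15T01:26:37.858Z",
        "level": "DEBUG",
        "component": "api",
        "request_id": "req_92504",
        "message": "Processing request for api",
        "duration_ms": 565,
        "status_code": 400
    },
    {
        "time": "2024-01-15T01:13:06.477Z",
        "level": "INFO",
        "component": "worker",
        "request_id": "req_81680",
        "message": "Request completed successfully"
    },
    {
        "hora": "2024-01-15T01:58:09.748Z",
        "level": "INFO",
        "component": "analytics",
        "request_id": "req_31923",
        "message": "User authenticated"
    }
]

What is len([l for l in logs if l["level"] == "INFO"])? 3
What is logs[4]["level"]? "INFO"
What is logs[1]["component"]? "email"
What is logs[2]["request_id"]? "req_44059"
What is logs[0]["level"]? "INFO"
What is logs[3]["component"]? "api"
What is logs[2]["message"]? "Invalid request parameters"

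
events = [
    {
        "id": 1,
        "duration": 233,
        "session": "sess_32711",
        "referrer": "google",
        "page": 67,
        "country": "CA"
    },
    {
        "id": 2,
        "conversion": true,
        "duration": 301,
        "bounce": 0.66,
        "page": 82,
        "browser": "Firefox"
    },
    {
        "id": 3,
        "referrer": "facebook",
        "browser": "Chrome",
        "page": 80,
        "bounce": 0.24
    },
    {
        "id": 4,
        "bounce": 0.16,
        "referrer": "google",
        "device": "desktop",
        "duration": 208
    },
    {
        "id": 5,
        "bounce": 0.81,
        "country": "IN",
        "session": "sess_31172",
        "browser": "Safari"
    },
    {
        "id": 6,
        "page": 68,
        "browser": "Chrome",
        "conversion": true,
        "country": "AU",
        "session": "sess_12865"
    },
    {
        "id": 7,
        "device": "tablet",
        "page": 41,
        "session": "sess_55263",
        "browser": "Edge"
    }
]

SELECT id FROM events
[1, 2, 3, 4, 5, 6, 7]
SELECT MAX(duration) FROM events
301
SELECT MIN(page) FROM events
41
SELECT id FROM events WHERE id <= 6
[1, 2, 3, 4, 5, 6]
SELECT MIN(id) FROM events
1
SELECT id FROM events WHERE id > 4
[5, 6, 7]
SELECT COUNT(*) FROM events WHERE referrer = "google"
2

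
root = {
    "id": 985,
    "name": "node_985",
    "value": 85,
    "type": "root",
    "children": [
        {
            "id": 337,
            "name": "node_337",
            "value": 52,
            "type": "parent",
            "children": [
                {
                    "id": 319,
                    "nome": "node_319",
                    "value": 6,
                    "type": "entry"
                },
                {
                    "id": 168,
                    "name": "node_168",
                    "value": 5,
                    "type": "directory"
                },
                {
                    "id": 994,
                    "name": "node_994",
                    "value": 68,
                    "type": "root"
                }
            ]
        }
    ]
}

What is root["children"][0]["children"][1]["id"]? 168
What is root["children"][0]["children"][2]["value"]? 68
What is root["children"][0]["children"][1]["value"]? 5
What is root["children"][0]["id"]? 337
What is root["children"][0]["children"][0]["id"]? 319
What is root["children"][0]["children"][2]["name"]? "node_994"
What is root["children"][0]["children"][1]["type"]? "directory"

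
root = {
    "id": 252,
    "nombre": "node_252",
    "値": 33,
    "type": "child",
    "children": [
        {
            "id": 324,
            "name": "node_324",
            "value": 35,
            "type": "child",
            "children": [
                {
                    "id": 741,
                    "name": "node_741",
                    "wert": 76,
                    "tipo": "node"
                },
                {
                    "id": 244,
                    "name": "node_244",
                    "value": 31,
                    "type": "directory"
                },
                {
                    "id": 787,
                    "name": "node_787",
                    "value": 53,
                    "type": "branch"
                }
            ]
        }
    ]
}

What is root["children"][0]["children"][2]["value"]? 53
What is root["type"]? "child"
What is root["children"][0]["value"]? 35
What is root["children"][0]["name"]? "node_324"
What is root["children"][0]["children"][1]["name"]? "node_244"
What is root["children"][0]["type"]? "child"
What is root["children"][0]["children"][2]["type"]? "branch"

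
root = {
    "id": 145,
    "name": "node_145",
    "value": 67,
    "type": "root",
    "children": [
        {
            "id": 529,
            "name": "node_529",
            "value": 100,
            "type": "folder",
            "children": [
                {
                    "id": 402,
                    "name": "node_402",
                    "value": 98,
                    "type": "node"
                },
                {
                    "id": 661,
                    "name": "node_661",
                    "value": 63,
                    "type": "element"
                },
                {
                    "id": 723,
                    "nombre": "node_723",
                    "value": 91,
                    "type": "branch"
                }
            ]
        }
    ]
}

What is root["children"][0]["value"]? 100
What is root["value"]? 67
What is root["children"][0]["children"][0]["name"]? "node_402"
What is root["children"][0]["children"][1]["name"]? "node_661"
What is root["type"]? "root"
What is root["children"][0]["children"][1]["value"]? 63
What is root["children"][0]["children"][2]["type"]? "branch"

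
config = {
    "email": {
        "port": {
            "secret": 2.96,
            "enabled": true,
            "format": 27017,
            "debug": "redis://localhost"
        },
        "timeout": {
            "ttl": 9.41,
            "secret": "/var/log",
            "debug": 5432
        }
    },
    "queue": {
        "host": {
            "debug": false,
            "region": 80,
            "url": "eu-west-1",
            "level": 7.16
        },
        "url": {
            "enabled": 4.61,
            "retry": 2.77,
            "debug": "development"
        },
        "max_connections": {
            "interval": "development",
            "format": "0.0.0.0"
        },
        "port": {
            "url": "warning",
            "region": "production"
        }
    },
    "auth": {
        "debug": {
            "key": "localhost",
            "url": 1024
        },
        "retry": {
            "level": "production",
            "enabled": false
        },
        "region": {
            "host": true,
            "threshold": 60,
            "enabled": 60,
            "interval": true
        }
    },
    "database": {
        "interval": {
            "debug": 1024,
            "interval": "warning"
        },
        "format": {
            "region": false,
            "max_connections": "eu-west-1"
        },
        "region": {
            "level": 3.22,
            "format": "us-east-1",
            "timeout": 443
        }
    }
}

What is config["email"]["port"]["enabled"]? True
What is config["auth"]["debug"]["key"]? "localhost"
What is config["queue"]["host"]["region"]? 80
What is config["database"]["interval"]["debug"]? 1024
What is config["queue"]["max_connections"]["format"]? "0.0.0.0"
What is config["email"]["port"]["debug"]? "redis://localhost"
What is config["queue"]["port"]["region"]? "production"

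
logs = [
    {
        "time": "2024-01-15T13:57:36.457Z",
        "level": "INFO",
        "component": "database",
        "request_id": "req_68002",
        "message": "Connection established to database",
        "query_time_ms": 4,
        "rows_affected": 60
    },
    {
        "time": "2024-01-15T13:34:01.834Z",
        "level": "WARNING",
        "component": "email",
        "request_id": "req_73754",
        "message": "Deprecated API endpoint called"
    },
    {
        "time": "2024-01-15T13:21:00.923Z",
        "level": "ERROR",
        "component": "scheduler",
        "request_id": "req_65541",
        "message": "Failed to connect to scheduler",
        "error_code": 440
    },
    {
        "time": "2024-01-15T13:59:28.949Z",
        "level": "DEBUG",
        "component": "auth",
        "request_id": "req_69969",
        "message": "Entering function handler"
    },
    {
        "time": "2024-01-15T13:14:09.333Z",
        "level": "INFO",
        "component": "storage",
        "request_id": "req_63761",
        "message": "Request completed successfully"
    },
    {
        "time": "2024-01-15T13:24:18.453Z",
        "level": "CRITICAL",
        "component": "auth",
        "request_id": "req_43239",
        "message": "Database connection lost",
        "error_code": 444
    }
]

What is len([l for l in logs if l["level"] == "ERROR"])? 1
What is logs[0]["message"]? "Connection established to database"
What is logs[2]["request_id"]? "req_65541"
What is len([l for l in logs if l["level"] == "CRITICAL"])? 1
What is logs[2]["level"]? "ERROR"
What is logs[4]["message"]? "Request completed successfully"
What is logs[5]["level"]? "CRITICAL"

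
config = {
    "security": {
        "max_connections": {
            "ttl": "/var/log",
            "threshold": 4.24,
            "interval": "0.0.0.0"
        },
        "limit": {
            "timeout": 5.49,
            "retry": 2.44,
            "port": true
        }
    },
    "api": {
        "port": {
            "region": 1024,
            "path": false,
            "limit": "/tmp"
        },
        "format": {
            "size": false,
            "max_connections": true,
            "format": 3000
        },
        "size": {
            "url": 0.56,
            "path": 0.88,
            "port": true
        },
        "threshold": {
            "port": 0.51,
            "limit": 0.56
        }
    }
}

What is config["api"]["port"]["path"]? False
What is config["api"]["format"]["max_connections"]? True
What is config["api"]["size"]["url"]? 0.56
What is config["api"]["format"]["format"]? 3000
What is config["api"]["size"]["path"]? 0.88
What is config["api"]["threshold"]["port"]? 0.51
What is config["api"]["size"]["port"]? True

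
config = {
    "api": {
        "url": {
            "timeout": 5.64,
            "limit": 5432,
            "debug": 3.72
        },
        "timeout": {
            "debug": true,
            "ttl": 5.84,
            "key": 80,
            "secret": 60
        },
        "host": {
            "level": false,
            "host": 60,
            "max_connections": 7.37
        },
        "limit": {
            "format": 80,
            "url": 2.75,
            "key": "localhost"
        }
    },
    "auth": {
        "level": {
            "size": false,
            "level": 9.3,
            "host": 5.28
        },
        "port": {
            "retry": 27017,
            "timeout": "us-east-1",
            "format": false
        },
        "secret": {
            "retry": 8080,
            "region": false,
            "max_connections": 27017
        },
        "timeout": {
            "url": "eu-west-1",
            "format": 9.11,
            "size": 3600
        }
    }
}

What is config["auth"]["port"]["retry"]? 27017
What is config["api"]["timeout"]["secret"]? 60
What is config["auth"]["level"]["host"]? 5.28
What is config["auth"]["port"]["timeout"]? "us-east-1"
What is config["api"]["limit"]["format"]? 80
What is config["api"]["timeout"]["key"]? 80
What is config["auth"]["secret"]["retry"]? 8080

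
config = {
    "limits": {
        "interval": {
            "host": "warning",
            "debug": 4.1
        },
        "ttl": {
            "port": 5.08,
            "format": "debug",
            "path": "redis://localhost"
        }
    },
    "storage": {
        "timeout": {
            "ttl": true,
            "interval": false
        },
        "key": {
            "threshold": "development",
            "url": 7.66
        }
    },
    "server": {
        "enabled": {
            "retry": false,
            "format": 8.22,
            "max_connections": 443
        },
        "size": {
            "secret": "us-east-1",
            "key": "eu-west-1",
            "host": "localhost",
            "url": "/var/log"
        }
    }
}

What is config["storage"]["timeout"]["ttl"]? True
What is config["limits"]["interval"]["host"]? "warning"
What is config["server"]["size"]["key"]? "eu-west-1"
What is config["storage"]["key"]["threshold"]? "development"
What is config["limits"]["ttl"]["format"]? "debug"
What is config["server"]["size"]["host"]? "localhost"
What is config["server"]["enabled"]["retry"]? False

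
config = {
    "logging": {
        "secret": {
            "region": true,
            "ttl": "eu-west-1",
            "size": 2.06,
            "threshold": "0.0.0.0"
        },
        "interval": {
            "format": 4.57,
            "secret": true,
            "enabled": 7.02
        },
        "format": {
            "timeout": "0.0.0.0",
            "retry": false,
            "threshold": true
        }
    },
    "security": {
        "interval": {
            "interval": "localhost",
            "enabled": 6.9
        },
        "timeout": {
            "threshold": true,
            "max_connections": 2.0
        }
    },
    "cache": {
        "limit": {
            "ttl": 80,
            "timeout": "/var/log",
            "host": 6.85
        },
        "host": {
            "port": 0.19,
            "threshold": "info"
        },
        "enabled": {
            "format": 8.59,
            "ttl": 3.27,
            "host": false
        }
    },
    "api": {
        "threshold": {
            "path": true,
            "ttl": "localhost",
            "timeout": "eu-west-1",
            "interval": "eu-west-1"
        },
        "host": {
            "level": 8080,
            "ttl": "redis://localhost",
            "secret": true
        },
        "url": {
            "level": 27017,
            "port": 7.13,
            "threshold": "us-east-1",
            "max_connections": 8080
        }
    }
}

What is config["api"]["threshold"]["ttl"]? "localhost"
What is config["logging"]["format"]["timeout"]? "0.0.0.0"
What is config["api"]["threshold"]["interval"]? "eu-west-1"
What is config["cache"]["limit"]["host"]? 6.85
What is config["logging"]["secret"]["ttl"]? "eu-west-1"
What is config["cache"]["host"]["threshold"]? "info"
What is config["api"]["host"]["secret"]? True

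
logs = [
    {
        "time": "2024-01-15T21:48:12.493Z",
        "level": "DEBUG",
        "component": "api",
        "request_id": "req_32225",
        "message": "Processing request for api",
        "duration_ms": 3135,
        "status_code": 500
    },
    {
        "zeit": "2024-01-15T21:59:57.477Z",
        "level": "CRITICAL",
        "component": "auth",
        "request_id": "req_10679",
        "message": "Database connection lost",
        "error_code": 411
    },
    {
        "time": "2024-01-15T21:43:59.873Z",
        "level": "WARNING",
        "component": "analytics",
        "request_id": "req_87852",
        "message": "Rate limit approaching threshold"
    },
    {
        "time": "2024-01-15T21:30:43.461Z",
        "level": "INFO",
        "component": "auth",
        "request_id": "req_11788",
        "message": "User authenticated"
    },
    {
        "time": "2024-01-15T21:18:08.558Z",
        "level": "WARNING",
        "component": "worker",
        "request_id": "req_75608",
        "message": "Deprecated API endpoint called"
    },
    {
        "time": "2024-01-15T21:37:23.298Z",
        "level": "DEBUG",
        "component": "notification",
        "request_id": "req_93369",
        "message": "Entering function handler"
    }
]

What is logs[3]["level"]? "INFO"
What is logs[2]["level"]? "WARNING"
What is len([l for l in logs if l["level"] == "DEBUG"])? 2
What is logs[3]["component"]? "auth"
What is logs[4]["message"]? "Deprecated API endpoint called"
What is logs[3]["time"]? "2024-01-15T21:30:43.461Z"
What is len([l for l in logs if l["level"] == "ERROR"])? 0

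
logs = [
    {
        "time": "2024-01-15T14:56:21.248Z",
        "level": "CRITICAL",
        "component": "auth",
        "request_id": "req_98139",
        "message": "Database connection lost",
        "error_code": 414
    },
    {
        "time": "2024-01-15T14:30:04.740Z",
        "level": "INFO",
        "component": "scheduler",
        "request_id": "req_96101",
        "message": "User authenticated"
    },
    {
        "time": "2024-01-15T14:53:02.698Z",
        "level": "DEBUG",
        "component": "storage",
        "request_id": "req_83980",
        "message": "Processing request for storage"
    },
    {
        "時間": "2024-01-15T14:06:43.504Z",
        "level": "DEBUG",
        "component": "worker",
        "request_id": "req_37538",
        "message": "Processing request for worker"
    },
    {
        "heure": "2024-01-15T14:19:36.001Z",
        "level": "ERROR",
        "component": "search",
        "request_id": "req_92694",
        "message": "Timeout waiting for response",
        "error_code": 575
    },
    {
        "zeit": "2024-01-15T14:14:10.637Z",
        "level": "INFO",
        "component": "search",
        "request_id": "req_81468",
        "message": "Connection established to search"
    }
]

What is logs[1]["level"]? "INFO"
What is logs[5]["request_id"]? "req_81468"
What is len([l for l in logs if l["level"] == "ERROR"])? 1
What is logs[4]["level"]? "ERROR"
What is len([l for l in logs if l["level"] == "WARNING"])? 0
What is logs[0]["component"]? "auth"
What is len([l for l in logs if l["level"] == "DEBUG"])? 2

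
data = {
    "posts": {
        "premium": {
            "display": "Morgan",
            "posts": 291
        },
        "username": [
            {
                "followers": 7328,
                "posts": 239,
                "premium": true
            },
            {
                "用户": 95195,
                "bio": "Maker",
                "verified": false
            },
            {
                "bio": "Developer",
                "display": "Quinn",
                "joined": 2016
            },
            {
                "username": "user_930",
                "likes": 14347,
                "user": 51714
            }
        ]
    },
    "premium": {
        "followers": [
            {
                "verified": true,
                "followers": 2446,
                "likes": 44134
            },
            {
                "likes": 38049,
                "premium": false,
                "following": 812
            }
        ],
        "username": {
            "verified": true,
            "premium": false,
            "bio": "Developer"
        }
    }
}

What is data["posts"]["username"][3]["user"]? 51714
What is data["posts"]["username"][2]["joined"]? 2016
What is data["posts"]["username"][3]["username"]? "user_930"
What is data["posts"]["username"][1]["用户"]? 95195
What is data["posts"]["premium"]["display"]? "Morgan"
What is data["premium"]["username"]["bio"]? "Developer"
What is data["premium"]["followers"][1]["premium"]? False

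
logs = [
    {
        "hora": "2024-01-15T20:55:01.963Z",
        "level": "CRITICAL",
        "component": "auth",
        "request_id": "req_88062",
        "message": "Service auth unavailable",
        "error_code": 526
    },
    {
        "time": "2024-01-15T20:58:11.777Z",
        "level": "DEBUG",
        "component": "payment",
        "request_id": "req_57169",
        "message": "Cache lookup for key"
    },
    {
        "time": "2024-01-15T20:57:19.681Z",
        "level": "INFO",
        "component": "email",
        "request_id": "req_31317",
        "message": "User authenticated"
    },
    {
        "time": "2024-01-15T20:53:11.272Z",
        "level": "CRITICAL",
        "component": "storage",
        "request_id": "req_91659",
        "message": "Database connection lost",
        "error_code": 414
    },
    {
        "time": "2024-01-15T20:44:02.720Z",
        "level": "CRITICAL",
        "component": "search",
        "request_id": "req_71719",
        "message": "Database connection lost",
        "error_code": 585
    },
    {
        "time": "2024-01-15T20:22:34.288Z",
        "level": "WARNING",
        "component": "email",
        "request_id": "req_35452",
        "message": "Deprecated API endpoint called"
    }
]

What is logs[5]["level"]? "WARNING"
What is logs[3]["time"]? "2024-01-15T20:53:11.272Z"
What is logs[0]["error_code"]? 526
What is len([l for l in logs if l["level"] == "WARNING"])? 1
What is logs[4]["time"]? "2024-01-15T20:44:02.720Z"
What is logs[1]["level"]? "DEBUG"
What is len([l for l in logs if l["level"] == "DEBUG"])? 1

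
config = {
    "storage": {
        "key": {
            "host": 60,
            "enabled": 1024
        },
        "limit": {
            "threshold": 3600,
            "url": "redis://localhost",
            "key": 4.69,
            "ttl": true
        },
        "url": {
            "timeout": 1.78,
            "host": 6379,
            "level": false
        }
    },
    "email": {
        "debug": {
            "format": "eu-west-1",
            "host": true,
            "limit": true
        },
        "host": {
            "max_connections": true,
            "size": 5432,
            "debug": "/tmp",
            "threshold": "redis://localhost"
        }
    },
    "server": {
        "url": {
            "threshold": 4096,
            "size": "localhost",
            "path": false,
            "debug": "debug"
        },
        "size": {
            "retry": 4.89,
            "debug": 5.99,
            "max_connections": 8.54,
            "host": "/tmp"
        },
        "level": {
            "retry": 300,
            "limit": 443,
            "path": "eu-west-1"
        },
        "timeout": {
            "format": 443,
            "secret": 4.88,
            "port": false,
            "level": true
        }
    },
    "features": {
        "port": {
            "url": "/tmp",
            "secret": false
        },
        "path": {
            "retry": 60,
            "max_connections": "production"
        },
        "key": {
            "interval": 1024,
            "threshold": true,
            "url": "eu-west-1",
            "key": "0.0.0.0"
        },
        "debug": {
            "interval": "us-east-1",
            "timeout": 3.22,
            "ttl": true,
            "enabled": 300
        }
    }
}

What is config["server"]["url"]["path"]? False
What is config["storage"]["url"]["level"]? False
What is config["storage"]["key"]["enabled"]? 1024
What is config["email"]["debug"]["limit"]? True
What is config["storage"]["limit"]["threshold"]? 3600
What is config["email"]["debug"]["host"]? True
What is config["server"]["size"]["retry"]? 4.89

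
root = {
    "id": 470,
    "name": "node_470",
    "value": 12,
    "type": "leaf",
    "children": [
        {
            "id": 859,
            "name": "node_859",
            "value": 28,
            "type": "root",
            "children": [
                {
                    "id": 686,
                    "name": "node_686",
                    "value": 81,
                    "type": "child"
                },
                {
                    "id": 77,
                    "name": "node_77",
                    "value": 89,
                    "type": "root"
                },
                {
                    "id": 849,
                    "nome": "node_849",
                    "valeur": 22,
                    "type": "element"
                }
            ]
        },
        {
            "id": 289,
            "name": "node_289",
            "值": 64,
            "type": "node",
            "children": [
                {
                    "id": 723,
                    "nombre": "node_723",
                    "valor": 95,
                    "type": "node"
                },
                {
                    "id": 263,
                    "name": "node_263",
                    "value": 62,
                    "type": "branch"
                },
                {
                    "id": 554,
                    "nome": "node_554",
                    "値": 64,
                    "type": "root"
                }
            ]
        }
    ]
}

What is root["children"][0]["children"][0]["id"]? 686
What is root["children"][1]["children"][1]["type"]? "branch"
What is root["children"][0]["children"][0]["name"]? "node_686"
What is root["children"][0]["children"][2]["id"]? 849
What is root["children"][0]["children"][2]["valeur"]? 22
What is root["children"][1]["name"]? "node_289"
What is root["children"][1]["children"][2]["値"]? 64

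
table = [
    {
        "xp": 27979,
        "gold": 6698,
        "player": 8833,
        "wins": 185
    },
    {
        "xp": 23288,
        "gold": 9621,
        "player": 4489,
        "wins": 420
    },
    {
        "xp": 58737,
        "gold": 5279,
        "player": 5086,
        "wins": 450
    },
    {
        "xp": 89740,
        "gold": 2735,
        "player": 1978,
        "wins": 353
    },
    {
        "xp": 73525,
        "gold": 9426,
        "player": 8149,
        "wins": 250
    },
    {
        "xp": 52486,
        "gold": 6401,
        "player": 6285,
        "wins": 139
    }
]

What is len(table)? 6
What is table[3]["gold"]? 2735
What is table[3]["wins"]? 353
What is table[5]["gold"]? 6401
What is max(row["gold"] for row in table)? 9621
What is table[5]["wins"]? 139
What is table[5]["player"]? 6285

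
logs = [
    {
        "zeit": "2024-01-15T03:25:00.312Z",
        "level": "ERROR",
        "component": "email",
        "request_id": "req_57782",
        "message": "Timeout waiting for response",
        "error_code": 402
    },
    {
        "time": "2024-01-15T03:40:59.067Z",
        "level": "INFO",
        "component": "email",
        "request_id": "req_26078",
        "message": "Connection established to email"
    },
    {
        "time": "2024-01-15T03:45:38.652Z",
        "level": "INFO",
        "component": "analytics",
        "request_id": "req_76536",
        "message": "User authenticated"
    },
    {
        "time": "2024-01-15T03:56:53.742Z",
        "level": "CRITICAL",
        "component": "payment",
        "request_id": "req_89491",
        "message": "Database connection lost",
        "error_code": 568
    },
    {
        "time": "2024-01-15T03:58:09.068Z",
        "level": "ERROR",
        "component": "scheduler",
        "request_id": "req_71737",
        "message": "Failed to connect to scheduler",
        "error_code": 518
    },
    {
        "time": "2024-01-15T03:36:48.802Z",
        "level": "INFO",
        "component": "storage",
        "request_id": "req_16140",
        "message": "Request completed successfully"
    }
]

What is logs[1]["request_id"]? "req_26078"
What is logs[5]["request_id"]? "req_16140"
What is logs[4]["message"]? "Failed to connect to scheduler"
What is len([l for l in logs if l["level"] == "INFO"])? 3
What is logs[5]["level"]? "INFO"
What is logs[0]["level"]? "ERROR"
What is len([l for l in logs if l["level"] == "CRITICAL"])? 1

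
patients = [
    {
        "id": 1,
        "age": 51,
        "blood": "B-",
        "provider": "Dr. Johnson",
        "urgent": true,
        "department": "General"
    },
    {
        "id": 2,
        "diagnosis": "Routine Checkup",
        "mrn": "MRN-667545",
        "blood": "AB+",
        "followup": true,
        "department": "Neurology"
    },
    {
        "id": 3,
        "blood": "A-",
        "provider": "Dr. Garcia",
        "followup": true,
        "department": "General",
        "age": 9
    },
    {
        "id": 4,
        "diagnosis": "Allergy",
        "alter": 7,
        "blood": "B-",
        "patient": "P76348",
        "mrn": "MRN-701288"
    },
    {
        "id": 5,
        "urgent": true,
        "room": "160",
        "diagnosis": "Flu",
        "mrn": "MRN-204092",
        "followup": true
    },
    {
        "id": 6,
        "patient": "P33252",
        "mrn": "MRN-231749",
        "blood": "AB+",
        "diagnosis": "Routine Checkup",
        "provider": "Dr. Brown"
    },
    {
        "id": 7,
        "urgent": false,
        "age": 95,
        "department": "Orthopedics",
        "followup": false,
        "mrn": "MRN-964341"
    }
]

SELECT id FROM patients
[1, 2, 3, 4, 5, 6, 7]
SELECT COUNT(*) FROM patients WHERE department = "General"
2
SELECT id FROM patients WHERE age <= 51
[1, 3]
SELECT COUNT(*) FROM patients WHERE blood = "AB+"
2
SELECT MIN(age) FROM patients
9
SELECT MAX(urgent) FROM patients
True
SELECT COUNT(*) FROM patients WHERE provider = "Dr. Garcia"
1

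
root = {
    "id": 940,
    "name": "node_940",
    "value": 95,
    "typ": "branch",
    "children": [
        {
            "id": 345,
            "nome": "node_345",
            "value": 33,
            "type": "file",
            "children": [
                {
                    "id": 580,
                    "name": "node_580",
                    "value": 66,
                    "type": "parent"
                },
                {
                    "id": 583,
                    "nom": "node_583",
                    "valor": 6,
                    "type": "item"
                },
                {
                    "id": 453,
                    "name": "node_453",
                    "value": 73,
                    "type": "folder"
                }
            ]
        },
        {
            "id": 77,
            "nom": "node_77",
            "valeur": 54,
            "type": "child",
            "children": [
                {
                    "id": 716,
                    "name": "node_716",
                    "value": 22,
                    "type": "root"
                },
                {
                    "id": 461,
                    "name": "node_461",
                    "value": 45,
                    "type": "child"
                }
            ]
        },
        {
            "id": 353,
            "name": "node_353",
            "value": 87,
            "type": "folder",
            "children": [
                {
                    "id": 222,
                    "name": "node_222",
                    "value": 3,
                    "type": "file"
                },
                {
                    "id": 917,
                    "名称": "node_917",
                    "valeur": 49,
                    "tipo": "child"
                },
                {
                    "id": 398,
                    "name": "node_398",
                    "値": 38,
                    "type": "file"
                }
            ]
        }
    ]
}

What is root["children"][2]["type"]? "folder"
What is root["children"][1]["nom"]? "node_77"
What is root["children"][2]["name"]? "node_353"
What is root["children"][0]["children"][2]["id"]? 453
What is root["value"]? 95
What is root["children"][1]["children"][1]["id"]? 461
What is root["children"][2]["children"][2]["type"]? "file"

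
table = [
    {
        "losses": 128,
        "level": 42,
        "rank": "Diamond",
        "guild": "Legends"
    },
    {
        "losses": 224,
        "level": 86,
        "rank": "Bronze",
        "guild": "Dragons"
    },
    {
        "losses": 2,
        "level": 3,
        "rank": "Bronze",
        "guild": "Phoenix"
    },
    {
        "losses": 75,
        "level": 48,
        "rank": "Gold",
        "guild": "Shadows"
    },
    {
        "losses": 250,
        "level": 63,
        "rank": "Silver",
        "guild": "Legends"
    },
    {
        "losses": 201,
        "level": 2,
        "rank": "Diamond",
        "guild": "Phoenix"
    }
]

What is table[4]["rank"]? "Silver"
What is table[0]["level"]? 42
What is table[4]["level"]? 63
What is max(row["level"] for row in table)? 86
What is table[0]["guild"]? "Legends"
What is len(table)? 6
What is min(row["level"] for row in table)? 2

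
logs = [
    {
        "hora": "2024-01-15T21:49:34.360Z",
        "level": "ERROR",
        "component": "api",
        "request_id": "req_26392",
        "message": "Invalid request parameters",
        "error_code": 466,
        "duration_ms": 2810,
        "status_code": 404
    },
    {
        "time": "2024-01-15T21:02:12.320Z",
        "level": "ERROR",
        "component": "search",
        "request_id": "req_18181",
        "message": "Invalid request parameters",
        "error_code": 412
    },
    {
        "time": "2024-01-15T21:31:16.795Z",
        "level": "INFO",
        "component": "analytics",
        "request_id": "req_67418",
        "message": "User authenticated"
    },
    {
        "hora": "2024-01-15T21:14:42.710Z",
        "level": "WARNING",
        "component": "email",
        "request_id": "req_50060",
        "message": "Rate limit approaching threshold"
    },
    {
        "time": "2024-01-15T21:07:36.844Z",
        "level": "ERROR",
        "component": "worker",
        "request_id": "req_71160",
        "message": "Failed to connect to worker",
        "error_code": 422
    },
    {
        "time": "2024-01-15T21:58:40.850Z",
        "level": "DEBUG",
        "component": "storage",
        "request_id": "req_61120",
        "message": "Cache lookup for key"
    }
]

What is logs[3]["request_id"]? "req_50060"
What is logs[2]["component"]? "analytics"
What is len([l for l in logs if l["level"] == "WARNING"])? 1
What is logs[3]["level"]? "WARNING"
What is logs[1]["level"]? "ERROR"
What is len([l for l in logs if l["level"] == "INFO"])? 1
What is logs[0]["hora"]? "2024-01-15T21:49:34.360Z"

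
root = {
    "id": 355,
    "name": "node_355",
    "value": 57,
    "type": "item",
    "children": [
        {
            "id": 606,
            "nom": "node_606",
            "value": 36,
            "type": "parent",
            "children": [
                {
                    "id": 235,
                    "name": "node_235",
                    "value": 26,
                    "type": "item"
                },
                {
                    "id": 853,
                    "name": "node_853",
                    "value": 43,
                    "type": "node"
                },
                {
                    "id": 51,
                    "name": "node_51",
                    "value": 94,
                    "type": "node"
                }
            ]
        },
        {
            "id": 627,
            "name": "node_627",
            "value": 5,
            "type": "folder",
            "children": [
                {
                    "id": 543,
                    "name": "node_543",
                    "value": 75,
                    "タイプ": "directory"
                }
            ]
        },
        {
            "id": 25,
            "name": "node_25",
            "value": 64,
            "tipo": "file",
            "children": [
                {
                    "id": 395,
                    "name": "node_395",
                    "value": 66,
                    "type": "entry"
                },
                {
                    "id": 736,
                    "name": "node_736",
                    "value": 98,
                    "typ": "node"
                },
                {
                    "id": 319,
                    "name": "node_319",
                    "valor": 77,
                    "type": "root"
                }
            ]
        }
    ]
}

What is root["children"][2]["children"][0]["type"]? "entry"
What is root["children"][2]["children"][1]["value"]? 98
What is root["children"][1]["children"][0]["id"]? 543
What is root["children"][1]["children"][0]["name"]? "node_543"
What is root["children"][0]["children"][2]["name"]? "node_51"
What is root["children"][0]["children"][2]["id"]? 51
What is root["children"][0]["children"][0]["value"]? 26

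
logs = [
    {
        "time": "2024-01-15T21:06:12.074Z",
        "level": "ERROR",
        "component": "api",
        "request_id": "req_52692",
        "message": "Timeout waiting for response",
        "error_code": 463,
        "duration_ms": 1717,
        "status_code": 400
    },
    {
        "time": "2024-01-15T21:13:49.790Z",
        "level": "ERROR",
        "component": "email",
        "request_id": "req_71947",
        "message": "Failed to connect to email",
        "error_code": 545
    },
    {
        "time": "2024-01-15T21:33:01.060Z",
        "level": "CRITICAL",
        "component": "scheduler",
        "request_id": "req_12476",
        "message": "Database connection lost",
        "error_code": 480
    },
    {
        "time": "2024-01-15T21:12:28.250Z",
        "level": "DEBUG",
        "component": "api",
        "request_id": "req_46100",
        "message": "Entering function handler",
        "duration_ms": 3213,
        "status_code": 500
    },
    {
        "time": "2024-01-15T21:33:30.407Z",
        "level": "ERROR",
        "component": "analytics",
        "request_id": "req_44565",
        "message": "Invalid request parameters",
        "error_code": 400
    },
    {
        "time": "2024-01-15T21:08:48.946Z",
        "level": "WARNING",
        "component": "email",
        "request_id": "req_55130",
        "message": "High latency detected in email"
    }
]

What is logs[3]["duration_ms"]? 3213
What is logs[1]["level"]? "ERROR"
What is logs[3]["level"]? "DEBUG"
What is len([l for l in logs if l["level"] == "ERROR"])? 3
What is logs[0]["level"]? "ERROR"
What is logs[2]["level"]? "CRITICAL"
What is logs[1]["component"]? "email"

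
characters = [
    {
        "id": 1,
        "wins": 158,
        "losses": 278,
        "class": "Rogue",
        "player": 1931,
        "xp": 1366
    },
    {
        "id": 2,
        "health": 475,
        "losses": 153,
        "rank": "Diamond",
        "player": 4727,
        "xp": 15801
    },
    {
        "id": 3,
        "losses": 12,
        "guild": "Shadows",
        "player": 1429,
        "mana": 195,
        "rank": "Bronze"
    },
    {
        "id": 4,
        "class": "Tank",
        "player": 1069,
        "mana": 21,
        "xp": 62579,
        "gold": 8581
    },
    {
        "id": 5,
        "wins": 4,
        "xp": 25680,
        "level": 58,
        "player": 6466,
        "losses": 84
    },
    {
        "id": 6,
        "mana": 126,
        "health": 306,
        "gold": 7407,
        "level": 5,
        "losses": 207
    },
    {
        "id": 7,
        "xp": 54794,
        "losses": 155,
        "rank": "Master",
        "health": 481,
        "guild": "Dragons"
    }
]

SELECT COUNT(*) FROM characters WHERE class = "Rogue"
1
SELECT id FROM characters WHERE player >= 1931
[1, 2, 5]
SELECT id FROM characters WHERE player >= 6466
[5]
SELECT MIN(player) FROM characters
1069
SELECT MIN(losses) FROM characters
12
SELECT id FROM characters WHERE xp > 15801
[4, 5, 7]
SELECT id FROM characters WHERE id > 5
[6, 7]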